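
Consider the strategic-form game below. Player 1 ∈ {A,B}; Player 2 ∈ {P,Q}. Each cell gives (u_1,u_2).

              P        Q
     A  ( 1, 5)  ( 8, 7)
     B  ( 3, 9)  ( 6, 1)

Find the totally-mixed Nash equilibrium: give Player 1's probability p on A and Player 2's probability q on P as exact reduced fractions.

p=4/5, q=1/2

P1 indiff ⇒ q·1+(1-q)·8 = q·3+(1-q)·6 ⇒ q(-2) = (1-q)(-2) ⇒ q = 1/2
P2 indiff ⇒ p·5+(1-p)·9 = p·7+(1-p)·1 ⇒ p(-2) = (1-p)(-8) ⇒ p = 4/5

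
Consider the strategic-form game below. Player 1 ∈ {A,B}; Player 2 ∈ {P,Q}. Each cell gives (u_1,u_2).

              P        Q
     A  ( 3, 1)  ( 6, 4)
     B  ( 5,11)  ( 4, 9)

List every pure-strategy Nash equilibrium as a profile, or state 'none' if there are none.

NE set: (A,Q), (B,P)

(A,P): not NE [P1→B gives 5>3; P2→Q gives 4>1]
(A,Q): NE
(B,P): NE
(B,Q): not NE [P1→A gives 6>4; P2→P gives 11>9]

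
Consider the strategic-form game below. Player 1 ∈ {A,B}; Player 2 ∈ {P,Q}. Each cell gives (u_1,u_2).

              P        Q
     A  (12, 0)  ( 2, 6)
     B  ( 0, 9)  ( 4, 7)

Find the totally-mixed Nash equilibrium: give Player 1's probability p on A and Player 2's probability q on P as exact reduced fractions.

P1 indiff ⇒ q·12+(1-q)·2 = q·0+(1-q)·4 ⇒ q(12) = (1-q)(2) ⇒ q = 1/7
P2 indiff ⇒ p·0+(1-p)·9 = p·6+(1-p)·7 ⇒ p(-6) = (1-p)(-2) ⇒ p = 1/4

p=1/4, q=1/7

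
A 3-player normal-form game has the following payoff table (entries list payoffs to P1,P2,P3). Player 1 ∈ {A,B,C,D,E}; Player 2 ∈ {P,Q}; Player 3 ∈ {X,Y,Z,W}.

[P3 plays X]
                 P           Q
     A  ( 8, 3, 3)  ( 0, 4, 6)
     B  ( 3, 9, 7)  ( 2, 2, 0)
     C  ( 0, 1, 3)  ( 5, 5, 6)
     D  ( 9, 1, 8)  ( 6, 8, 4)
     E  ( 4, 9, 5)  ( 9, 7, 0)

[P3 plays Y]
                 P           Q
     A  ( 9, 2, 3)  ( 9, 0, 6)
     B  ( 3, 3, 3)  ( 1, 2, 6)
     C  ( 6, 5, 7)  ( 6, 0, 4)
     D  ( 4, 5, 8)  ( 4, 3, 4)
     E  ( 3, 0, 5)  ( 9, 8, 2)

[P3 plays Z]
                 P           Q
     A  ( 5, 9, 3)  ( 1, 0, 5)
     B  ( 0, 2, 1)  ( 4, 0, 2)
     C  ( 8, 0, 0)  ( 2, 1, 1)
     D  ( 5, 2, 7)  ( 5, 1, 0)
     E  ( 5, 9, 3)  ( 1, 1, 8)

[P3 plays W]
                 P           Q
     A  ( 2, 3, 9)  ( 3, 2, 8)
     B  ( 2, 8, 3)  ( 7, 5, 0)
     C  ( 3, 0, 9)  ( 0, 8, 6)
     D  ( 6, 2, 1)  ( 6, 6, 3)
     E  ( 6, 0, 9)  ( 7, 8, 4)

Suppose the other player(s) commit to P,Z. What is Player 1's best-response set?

u_1(A vs P,Z) = 5
u_1(B vs P,Z) = 0
u_1(C vs P,Z) = 8
u_1(D vs P,Z) = 5
u_1(E vs P,Z) = 5
max payoff 8 at {C}

argmax u_1 = {C}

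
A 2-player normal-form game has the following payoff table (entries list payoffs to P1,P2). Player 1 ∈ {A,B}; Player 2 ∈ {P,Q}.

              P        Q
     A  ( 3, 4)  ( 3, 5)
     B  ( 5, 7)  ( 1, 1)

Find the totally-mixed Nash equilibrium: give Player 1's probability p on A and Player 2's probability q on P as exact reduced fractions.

p=6/7, q=1/2

P1 indiff ⇒ q·3+(1-q)·3 = q·5+(1-q)·1 ⇒ q(-2) = (1-q)(-2) ⇒ q = 1/2
P2 indiff ⇒ p·4+(1-p)·7 = p·5+(1-p)·1 ⇒ p(-1) = (1-p)(-6) ⇒ p = 6/7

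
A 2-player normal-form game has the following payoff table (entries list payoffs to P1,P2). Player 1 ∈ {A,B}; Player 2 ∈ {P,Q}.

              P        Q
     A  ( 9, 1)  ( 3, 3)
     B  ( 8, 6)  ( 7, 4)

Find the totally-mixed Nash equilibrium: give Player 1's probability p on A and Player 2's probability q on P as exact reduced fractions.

P1 indiff ⇒ q·9+(1-q)·3 = q·8+(1-q)·7 ⇒ q(1) = (1-q)(4) ⇒ q = 4/5
P2 indiff ⇒ p·1+(1-p)·6 = p·3+(1-p)·4 ⇒ p(-2) = (1-p)(-2) ⇒ p = 1/2

p=1/2, q=4/5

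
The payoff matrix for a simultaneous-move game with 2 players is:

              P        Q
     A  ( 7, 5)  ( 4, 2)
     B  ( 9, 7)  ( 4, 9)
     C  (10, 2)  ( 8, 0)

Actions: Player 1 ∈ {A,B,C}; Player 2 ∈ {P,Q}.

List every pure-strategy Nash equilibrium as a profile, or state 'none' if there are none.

NE set: (C,P)

(A,P): not NE [P1→C gives 10>7]
(A,Q): not NE [P1→C gives 8>4; P2→P gives 5>2]
(B,P): not NE [P1→C gives 10>9; P2→Q gives 9>7]
(B,Q): not NE [P1→C gives 8>4]
(C,P): NE
(C,Q): not NE [P2→P gives 2>0]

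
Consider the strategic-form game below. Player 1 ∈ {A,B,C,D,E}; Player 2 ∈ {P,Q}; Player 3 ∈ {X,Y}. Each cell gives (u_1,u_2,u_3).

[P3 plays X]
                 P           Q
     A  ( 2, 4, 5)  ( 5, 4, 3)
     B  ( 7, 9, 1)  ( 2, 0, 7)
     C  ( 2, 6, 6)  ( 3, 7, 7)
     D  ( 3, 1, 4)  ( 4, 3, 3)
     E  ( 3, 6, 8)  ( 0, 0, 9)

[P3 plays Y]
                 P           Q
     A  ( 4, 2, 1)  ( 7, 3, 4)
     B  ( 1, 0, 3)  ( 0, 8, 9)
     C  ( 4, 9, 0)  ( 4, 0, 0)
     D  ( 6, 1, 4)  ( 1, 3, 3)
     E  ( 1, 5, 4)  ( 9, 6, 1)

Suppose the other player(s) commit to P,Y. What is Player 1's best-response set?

u_1(A vs P,Y) = 4
u_1(B vs P,Y) = 1
u_1(C vs P,Y) = 4
u_1(D vs P,Y) = 6
u_1(E vs P,Y) = 1
max payoff 6 at {D}

BR_1 = {D}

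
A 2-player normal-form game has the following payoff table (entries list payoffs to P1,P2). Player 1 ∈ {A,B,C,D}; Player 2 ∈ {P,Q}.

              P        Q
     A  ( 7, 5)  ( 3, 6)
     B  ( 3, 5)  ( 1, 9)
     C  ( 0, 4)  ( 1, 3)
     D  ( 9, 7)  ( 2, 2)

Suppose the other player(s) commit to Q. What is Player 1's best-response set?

u_1(A vs Q) = 3
u_1(B vs Q) = 1
u_1(C vs Q) = 1
u_1(D vs Q) = 2
max payoff 3 at {A}

argmax u_1 = {A}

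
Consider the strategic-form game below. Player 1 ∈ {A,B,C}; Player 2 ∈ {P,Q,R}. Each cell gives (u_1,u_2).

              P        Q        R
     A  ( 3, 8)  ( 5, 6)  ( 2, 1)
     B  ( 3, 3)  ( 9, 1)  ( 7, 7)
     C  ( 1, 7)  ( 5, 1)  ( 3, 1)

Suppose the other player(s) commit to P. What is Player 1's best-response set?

u_1(A vs P) = 3
u_1(B vs P) = 3
u_1(C vs P) = 1
max payoff 3 at {A,B}

argmax u_1 = {A,B}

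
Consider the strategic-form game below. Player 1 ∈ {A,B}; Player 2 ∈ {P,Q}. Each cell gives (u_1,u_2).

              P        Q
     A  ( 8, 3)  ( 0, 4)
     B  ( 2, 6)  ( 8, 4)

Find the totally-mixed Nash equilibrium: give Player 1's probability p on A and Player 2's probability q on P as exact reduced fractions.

P1 mixes 2/3 on A; P2 mixes 4/7 on P

P1 indiff ⇒ q·8+(1-q)·0 = q·2+(1-q)·8 ⇒ q(6) = (1-q)(8) ⇒ q = 4/7
P2 indiff ⇒ p·3+(1-p)·6 = p·4+(1-p)·4 ⇒ p(-1) = (1-p)(-2) ⇒ p = 2/3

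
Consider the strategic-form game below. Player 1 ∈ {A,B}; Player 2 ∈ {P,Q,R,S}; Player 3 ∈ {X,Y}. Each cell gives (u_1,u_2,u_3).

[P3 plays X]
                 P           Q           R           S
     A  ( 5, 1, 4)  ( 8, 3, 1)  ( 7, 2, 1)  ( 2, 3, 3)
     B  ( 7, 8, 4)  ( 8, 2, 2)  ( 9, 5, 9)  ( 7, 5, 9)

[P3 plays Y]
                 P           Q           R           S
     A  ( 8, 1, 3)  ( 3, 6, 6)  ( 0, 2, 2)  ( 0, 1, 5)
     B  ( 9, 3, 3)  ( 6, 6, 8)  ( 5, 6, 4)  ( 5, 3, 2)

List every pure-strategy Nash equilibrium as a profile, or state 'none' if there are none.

PSNE = {(B,P,X), (B,Q,Y)}

(A,P,X): not NE [P1→B gives 7>5; P2→S gives 3>1]
(A,P,Y): not NE [P1→B gives 9>8; P2→Q gives 6>1; P3→X gives 4>3]
(A,Q,X): not NE [P3→Y gives 6>1]
(A,Q,Y): not NE [P1→B gives 6>3]
(A,R,X): not NE [P1→B gives 9>7; P2→S gives 3>2; P3→Y gives 2>1]
(A,R,Y): not NE [P1→B gives 5>0; P2→Q gives 6>2]
(A,S,X): not NE [P1→B gives 7>2; P3→Y gives 5>3]
(A,S,Y): not NE [P1→B gives 5>0; P2→Q gives 6>1]
(B,P,X): NE
(B,P,Y): not NE [P2→R gives 6>3; P3→X gives 4>3]
(B,Q,X): not NE [P2→P gives 8>2; P3→Y gives 8>2]
(B,Q,Y): NE
(B,R,X): not NE [P2→P gives 8>5]
(B,R,Y): not NE [P3→X gives 9>4]
(B,S,X): not NE [P2→P gives 8>5]
(B,S,Y): not NE [P2→R gives 6>3; P3→X gives 9>2]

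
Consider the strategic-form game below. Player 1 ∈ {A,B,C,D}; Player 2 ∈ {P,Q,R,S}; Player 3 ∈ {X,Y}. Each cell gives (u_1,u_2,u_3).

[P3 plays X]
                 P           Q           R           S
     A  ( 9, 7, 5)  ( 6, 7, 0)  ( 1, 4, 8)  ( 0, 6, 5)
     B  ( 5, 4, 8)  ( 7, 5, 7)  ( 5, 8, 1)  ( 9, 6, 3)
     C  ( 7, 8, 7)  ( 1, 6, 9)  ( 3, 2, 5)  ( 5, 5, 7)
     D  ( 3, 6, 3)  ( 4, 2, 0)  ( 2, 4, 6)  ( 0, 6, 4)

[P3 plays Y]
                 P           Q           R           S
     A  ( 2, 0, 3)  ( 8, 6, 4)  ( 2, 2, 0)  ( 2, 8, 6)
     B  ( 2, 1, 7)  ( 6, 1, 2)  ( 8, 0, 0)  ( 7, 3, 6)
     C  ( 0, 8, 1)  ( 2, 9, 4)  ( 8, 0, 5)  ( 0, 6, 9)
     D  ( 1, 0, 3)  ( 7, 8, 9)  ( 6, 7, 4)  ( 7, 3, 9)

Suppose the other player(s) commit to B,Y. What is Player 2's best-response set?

P2 best: {S}

u_2(P vs B,Y) = 1
u_2(Q vs B,Y) = 1
u_2(R vs B,Y) = 0
u_2(S vs B,Y) = 3
max payoff 3 at {S}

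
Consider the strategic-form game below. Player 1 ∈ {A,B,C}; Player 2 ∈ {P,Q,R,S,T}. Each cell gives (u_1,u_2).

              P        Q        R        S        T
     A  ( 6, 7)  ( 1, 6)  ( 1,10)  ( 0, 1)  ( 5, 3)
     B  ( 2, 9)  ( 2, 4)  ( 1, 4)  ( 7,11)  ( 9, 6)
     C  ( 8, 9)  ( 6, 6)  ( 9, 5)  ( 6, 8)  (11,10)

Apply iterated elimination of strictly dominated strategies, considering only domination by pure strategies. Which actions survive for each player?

P1 drop A (C beats it: P:8>6 Q:6>1 R:9>1 S:6>0 T:11>5)
P2 drop Q (P beats it: B:9>4 C:9>6)
P2 drop R (P beats it: B:9>4 C:9>5)
P1→{B,C} P2→{P,S,T}

Survivors P1:{B,C} P2:{P,S,T}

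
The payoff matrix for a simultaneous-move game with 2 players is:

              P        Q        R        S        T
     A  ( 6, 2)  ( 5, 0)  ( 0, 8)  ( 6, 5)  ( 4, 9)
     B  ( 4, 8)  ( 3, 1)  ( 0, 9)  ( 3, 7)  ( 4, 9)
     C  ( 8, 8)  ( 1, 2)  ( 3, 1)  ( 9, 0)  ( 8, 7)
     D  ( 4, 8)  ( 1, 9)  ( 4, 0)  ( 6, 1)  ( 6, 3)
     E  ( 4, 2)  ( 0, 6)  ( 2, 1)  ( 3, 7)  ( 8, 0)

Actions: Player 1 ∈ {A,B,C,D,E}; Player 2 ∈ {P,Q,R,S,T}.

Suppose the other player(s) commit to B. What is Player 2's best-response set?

BR_2 = {R,T}

u_2(P vs B) = 8
u_2(Q vs B) = 1
u_2(R vs B) = 9
u_2(S vs B) = 7
u_2(T vs B) = 9
max payoff 9 at {R,T}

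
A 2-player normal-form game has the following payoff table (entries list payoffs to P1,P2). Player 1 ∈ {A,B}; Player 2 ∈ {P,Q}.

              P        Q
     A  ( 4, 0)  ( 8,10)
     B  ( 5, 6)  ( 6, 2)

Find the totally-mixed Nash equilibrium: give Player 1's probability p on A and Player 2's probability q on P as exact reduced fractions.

P1 indiff ⇒ q·4+(1-q)·8 = q·5+(1-q)·6 ⇒ q(-1) = (1-q)(-2) ⇒ q = 2/3
P2 indiff ⇒ p·0+(1-p)·6 = p·10+(1-p)·2 ⇒ p(-10) = (1-p)(-4) ⇒ p = 2/7

(p,q) = (2/7, 2/3)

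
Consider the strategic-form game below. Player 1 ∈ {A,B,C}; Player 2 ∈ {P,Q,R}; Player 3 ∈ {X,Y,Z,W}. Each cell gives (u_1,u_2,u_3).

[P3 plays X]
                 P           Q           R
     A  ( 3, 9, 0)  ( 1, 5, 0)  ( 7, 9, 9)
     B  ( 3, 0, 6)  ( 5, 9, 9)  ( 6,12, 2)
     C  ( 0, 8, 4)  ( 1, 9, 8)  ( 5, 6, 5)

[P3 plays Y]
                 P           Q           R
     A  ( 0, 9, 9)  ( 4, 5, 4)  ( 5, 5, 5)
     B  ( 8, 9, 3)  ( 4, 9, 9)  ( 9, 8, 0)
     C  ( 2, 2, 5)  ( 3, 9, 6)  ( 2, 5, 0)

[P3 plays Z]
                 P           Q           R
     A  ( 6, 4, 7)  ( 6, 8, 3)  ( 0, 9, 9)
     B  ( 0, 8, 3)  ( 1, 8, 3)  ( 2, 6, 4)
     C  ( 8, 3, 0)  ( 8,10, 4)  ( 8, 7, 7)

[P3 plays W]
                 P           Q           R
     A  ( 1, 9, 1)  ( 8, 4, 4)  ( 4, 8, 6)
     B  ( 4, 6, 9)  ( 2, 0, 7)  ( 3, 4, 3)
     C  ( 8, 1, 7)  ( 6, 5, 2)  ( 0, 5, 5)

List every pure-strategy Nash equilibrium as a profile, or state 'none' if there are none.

(A,P,X): not NE [P3→Y gives 9>0]
(A,P,Y): not NE [P1→B gives 8>0]
(A,P,Z): not NE [P1→C gives 8>6; P2→R gives 9>4; P3→Y gives 9>7]
(A,P,W): not NE [P1→C gives 8>1; P3→Y gives 9>1]
(A,Q,X): not NE [P1→B gives 5>1; P2→R gives 9>5; P3→W gives 4>0]
(A,Q,Y): not NE [P2→P gives 9>5]
(A,Q,Z): not NE [P1→C gives 8>6; P2→R gives 9>8; P3→W gives 4>3]
(A,Q,W): not NE [P2→P gives 9>4]
(A,R,X): NE
(A,R,Y): not NE [P1→B gives 9>5; P2→P gives 9>5; P3→Z gives 9>5]
(A,R,Z): not NE [P1→C gives 8>0]
(A,R,W): not NE [P2→P gives 9>8; P3→Z gives 9>6]
(B,P,X): not NE [P2→R gives 12>0; P3→W gives 9>6]
(B,P,Y): not NE [P3→W gives 9>3]
(B,P,Z): not NE [P1→C gives 8>0; P3→W gives 9>3]
(B,P,W): not NE [P1→C gives 8>4]
(B,Q,X): not NE [P2→R gives 12>9]
(B,Q,Y): NE
(B,Q,Z): not NE [P1→C gives 8>1; P3→Y gives 9>3]
(B,Q,W): not NE [P1→A gives 8>2; P2→P gives 6>0; P3→Y gives 9>7]
(B,R,X): not NE [P1→A gives 7>6; P3→Z gives 4>2]
(B,R,Y): not NE [P2→Q gives 9>8; P3→Z gives 4>0]
(B,R,Z): not NE [P1→C gives 8>2; P2→Q gives 8>6]
(B,R,W): not NE [P1→A gives 4>3; P2→P gives 6>4; P3→Z gives 4>3]
(C,P,X): not NE [P1→B gives 3>0; P2→Q gives 9>8; P3→W gives 7>4]
(C,P,Y): not NE [P1→B gives 8>2; P2→Q gives 9>2; P3→W gives 7>5]
(C,P,Z): not NE [P2→Q gives 10>3; P3→W gives 7>0]
(C,P,W): not NE [P2→R gives 5>1]
(C,Q,X): not NE [P1→B gives 5>1]
(C,Q,Y): not NE [P1→B gives 4>3; P3→X gives 8>6]
(C,Q,Z): not NE [P3→X gives 8>4]
(C,Q,W): not NE [P1→A gives 8>6; P3→X gives 8>2]
(C,R,X): not NE [P1→A gives 7>5; P2→Q gives 9>6; P3→Z gives 7>5]
(C,R,Y): not NE [P1→B gives 9>2; P2→Q gives 9>5; P3→Z gives 7>0]
(C,R,Z): not NE [P2→Q gives 10>7]
(C,R,W): not NE [P1→A gives 4>0; P3→Z gives 7>5]

PSNE = {(A,R,X), (B,Q,Y)}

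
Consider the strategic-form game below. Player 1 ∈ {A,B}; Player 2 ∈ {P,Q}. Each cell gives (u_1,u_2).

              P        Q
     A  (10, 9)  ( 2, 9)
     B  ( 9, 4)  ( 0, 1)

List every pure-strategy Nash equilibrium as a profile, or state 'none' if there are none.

(A,P): NE
(A,Q): NE
(B,P): not NE [P1→A gives 10>9]
(B,Q): not NE [P1→A gives 2>0; P2→P gives 4>1]

PSNE = {(A,P), (A,Q)}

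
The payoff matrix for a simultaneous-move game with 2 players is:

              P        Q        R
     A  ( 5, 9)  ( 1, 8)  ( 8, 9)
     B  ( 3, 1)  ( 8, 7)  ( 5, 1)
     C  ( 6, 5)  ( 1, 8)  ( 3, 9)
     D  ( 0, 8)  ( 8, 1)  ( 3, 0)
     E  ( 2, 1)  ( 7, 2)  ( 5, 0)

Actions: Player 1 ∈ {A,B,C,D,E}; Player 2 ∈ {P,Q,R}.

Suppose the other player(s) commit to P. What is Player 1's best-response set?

argmax u_1 = {C}

u_1(A vs P) = 5
u_1(B vs P) = 3
u_1(C vs P) = 6
u_1(D vs P) = 0
u_1(E vs P) = 2
max payoff 6 at {C}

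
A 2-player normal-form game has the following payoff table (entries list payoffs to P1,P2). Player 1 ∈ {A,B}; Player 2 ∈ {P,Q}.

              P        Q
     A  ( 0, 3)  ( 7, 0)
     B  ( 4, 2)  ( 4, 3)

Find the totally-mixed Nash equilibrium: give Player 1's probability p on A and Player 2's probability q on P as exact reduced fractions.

P1 mixes 1/4 on A; P2 mixes 3/7 on P

P1 indiff ⇒ q·0+(1-q)·7 = q·4+(1-q)·4 ⇒ q(-4) = (1-q)(-3) ⇒ q = 3/7
P2 indiff ⇒ p·3+(1-p)·2 = p·0+(1-p)·3 ⇒ p(3) = (1-p)(1) ⇒ p = 1/4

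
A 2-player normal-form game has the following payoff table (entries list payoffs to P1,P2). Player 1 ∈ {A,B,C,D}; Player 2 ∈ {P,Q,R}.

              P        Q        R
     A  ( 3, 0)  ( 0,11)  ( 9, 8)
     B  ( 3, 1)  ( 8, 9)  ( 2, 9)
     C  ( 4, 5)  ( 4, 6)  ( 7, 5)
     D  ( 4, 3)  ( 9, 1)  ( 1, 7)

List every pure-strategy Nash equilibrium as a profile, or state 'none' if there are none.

(A,P): not NE [P1→D gives 4>3; P2→Q gives 11>0]
(A,Q): not NE [P1→D gives 9>0]
(A,R): not NE [P2→Q gives 11>8]
(B,P): not NE [P1→D gives 4>3; P2→R gives 9>1]
(B,Q): not NE [P1→D gives 9>8]
(B,R): not NE [P1→A gives 9>2]
(C,P): not NE [P2→Q gives 6>5]
(C,Q): not NE [P1→D gives 9>4]
(C,R): not NE [P1→A gives 9>7; P2→Q gives 6>5]
(D,P): not NE [P2→R gives 7>3]
(D,Q): not NE [P2→R gives 7>1]
(D,R): not NE [P1→A gives 9>1]

PSNE: ∅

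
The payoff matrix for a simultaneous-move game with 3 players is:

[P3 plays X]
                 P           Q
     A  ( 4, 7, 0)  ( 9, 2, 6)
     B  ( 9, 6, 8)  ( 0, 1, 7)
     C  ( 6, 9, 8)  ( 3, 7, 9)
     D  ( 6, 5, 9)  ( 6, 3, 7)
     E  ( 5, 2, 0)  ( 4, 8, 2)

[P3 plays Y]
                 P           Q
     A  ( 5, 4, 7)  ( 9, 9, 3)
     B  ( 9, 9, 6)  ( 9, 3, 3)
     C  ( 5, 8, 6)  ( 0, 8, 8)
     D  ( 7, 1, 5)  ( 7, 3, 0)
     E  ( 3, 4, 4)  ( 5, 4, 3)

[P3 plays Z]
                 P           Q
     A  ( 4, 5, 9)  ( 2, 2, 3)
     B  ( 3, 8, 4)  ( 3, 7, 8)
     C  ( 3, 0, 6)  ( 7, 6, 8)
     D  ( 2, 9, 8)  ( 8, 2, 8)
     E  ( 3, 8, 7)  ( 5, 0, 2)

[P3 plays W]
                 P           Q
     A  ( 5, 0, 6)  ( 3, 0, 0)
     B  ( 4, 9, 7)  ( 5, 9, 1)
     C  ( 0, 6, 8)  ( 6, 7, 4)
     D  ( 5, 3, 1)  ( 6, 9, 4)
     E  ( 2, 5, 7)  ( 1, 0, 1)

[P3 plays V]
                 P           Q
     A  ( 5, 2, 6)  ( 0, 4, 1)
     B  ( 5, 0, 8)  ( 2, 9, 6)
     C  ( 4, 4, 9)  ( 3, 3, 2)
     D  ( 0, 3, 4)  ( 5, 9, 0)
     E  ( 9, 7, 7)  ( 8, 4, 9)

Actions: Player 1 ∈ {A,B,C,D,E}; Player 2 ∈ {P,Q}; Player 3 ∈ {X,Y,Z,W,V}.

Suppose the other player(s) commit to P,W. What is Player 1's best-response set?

u_1(A vs P,W) = 5
u_1(B vs P,W) = 4
u_1(C vs P,W) = 0
u_1(D vs P,W) = 5
u_1(E vs P,W) = 2
max payoff 5 at {A,D}

P1 best: {A,D}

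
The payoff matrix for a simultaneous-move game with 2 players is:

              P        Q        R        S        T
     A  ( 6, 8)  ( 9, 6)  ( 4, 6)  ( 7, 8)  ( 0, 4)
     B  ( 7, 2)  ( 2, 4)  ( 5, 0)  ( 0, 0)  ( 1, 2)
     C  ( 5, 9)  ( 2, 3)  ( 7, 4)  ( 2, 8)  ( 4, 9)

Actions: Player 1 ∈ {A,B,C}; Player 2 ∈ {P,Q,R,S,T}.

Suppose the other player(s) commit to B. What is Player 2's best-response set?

argmax u_2 = {Q}

u_2(P vs B) = 2
u_2(Q vs B) = 4
u_2(R vs B) = 0
u_2(S vs B) = 0
u_2(T vs B) = 2
max payoff 4 at {Q}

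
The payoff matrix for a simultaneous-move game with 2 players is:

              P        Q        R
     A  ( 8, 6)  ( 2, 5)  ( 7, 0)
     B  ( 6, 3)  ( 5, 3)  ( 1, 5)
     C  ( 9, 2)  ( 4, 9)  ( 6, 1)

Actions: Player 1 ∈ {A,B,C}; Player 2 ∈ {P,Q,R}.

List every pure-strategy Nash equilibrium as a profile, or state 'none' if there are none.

PSNE: ∅

(A,P): not NE [P1→C gives 9>8]
(A,Q): not NE [P1→B gives 5>2; P2→P gives 6>5]
(A,R): not NE [P2→P gives 6>0]
(B,P): not NE [P1→C gives 9>6; P2→R gives 5>3]
(B,Q): not NE [P2→R gives 5>3]
(B,R): not NE [P1→A gives 7>1]
(C,P): not NE [P2→Q gives 9>2]
(C,Q): not NE [P1→B gives 5>4]
(C,R): not NE [P1→A gives 7>6; P2→Q gives 9>1]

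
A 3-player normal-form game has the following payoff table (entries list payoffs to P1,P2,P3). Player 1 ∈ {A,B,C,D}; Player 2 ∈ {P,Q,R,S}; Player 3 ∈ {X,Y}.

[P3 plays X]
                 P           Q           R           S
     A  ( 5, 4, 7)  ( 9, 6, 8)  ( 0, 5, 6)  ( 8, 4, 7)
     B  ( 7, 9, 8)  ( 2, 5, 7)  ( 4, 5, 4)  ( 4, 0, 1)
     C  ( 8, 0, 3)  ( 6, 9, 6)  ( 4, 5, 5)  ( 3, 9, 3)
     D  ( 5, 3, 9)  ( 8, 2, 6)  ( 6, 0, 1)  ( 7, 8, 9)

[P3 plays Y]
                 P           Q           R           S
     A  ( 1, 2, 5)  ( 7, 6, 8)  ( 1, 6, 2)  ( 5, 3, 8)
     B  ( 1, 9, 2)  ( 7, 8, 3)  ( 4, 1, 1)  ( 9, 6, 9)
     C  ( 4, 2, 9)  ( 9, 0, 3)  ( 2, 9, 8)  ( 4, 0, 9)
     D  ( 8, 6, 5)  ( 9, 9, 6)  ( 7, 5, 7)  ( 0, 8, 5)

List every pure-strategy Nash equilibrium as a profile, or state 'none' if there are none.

(A,P,X): not NE [P1→C gives 8>5; P2→Q gives 6>4]
(A,P,Y): not NE [P1→D gives 8>1; P2→R gives 6>2; P3→X gives 7>5]
(A,Q,X): NE
(A,Q,Y): not NE [P1→D gives 9>7]
(A,R,X): not NE [P1→D gives 6>0; P2→Q gives 6>5]
(A,R,Y): not NE [P1→D gives 7>1; P3→X gives 6>2]
(A,S,X): not NE [P2→Q gives 6>4; P3→Y gives 8>7]
(A,S,Y): not NE [P1→B gives 9>5; P2→R gives 6>3]
(B,P,X): not NE [P1→C gives 8>7]
(B,P,Y): not NE [P1→D gives 8>1; P3→X gives 8>2]
(B,Q,X): not NE [P1→A gives 9>2; P2→P gives 9>5]
(B,Q,Y): not NE [P1→D gives 9>7; P2→P gives 9>8; P3→X gives 7>3]
(B,R,X): not NE [P1→D gives 6>4; P2→P gives 9>5]
(B,R,Y): not NE [P1→D gives 7>4; P2→P gives 9>1; P3→X gives 4>1]
(B,S,X): not NE [P1→A gives 8>4; P2→P gives 9>0; P3→Y gives 9>1]
(B,S,Y): not NE [P2→P gives 9>6]
(C,P,X): not NE [P2→S gives 9>0; P3→Y gives 9>3]
(C,P,Y): not NE [P1→D gives 8>4; P2→R gives 9>2]
(C,Q,X): not NE [P1→A gives 9>6]
(C,Q,Y): not NE [P2→R gives 9>0; P3→X gives 6>3]
(C,R,X): not NE [P1→D gives 6>4; P2→S gives 9>5; P3→Y gives 8>5]
(C,R,Y): not NE [P1→D gives 7>2]
(C,S,X): not NE [P1→A gives 8>3; P3→Y gives 9>3]
(C,S,Y): not NE [P1→B gives 9>4; P2→R gives 9>0]
(D,P,X): not NE [P1→C gives 8>5; P2→S gives 8>3]
(D,P,Y): not NE [P2→Q gives 9>6; P3→X gives 9>5]
(D,Q,X): not NE [P1→A gives 9>8; P2→S gives 8>2]
(D,Q,Y): NE
(D,R,X): not NE [P2→S gives 8>0; P3→Y gives 7>1]
(D,R,Y): not NE [P2→Q gives 9>5]
(D,S,X): not NE [P1→A gives 8>7]
(D,S,Y): not NE [P1→B gives 9>0; P2→Q gives 9>8; P3→X gives 9>5]

Nash profiles: (A,Q,X), (D,Q,Y)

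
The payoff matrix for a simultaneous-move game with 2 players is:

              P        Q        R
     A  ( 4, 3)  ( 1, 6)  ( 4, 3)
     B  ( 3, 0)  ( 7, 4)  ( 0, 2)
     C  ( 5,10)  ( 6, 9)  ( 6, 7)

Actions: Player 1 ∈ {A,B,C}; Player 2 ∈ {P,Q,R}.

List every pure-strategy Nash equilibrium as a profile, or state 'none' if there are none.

NE set: (B,Q), (C,P)

(A,P): not NE [P1→C gives 5>4; P2→Q gives 6>3]
(A,Q): not NE [P1→B gives 7>1]
(A,R): not NE [P1→C gives 6>4; P2→Q gives 6>3]
(B,P): not NE [P1→C gives 5>3; P2→Q gives 4>0]
(B,Q): NE
(B,R): not NE [P1→C gives 6>0; P2→Q gives 4>2]
(C,P): NE
(C,Q): not NE [P1→B gives 7>6; P2→P gives 10>9]
(C,R): not NE [P2→P gives 10>7]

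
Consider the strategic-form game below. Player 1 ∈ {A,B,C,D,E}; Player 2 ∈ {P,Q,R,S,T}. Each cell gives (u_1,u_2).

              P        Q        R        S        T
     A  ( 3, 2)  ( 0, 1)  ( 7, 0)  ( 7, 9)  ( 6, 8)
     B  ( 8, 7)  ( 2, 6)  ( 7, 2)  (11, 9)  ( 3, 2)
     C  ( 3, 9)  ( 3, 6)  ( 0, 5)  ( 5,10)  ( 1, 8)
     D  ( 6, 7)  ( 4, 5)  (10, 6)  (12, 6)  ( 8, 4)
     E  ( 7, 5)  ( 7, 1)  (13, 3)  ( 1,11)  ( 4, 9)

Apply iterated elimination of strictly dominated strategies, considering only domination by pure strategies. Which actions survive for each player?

Survivors P1:{B,D} P2:{P,S}

P1 drop A (D beats it: P:6>3 Q:4>0 R:10>7 S:12>7 T:8>6)
P1 drop C (D beats it: P:6>3 Q:4>3 R:10>0 S:12>5 T:8>1)
P2 drop Q (P beats it: B:7>6 D:7>5 E:5>1)
P2 drop R (P beats it: B:7>2 D:7>6 E:5>3)
P2 drop T (S beats it: B:9>2 D:6>4 E:11>9)
P1 drop E (B beats it: P:8>7 S:11>1)
P1→{B,D} P2→{P,S}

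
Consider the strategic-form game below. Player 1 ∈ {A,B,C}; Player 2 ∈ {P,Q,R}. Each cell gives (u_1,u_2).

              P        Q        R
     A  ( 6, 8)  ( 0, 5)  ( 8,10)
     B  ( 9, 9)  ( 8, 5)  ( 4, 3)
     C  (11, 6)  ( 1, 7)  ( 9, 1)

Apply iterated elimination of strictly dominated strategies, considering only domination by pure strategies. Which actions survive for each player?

P1 drop A (C beats it: P:11>6 Q:1>0 R:9>8)
P2 drop R (P beats it: B:9>3 C:6>1)
P1→{B,C} P2→{P,Q}

Remaining: P1:{B,C} P2:{P,Q}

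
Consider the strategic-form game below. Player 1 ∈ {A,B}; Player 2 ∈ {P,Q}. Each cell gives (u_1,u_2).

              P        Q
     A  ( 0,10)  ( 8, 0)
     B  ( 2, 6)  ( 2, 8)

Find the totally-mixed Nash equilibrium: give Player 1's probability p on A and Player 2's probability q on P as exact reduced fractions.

(p,q) = (1/6, 3/4)

P1 indiff ⇒ q·0+(1-q)·8 = q·2+(1-q)·2 ⇒ q(-2) = (1-q)(-6) ⇒ q = 3/4
P2 indiff ⇒ p·10+(1-p)·6 = p·0+(1-p)·8 ⇒ p(10) = (1-p)(2) ⇒ p = 1/6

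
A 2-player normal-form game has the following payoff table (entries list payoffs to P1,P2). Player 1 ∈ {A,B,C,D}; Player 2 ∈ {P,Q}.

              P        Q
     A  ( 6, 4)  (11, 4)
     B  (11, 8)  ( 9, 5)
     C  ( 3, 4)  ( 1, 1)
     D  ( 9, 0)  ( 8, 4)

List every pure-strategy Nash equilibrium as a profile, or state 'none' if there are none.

(A,P): not NE [P1→B gives 11>6]
(A,Q): NE
(B,P): NE
(B,Q): not NE [P1→A gives 11>9; P2→P gives 8>5]
(C,P): not NE [P1→B gives 11>3]
(C,Q): not NE [P1→A gives 11>1; P2→P gives 4>1]
(D,P): not NE [P1→B gives 11>9; P2→Q gives 4>0]
(D,Q): not NE [P1→A gives 11>8]

NE set: (A,Q), (B,P)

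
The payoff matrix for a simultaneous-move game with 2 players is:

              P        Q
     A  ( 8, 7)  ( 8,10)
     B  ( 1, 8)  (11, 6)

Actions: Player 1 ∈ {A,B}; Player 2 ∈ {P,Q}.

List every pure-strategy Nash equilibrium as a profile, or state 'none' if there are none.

(A,P): not NE [P2→Q gives 10>7]
(A,Q): not NE [P1→B gives 11>8]
(B,P): not NE [P1→A gives 8>1]
(B,Q): not NE [P2→P gives 8>6]

PSNE: ∅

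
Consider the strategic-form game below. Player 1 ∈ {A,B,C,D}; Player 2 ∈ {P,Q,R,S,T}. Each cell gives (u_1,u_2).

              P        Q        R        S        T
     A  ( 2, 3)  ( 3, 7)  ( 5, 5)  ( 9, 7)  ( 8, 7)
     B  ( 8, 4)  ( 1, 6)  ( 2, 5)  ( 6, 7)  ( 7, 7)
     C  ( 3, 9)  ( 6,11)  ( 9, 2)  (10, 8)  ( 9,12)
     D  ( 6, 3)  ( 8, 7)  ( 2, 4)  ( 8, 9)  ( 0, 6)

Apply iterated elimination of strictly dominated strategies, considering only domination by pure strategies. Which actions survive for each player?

P1 drop A (C beats it: P:3>2 Q:6>3 R:9>5 S:10>9 T:9>8)
P2 drop P (Q beats it: B:6>4 C:11>9 D:7>3)
P1 drop B (C beats it: Q:6>1 R:9>2 S:10>6 T:9>7)
P2 drop R (Q beats it: C:11>2 D:7>4)
P1→{C,D} P2→{Q,S,T}

IESDS → P1:{C,D} P2:{Q,S,T}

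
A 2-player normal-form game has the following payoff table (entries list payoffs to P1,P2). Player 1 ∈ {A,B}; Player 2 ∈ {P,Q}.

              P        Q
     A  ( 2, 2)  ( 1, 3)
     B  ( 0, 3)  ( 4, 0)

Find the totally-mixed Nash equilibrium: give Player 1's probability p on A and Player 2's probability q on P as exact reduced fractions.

P1 mixes 3/4 on A; P2 mixes 3/5 on P

P1 indiff ⇒ q·2+(1-q)·1 = q·0+(1-q)·4 ⇒ q(2) = (1-q)(3) ⇒ q = 3/5
P2 indiff ⇒ p·2+(1-p)·3 = p·3+(1-p)·0 ⇒ p(-1) = (1-p)(-3) ⇒ p = 3/4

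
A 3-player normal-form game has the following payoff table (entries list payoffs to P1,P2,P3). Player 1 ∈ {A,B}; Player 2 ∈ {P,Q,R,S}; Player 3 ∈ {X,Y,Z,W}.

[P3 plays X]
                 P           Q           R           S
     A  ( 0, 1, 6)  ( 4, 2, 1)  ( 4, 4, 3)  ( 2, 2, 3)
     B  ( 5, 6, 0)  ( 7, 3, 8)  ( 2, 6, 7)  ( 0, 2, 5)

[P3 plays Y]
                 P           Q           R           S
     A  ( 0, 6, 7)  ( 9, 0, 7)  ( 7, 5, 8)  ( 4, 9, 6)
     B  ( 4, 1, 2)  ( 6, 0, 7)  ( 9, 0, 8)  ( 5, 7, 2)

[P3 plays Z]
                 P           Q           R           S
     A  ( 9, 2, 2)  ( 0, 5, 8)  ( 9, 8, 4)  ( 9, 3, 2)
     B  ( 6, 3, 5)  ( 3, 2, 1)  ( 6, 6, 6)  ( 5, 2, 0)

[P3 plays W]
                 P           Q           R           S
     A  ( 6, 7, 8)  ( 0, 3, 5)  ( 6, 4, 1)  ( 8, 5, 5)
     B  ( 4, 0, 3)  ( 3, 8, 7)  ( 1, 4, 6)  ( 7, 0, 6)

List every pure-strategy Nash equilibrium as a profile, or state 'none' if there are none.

PSNE = {(A,P,W)}

(A,P,X): not NE [P1→B gives 5>0; P2→R gives 4>1; P3→W gives 8>6]
(A,P,Y): not NE [P1→B gives 4>0; P2→S gives 9>6; P3→W gives 8>7]
(A,P,Z): not NE [P2→R gives 8>2; P3→W gives 8>2]
(A,P,W): NE
(A,Q,X): not NE [P1→B gives 7>4; P2→R gives 4>2; P3→Z gives 8>1]
(A,Q,Y): not NE [P2→S gives 9>0; P3→Z gives 8>7]
(A,Q,Z): not NE [P1→B gives 3>0; P2→R gives 8>5]
(A,Q,W): not NE [P1→B gives 3>0; P2→P gives 7>3; P3→Z gives 8>5]
(A,R,X): not NE [P3→Y gives 8>3]
(A,R,Y): not NE [P1→B gives 9>7; P2→S gives 9>5]
(A,R,Z): not NE [P3→Y gives 8>4]
(A,R,W): not NE [P2→P gives 7>4; P3→Y gives 8>1]
(A,S,X): not NE [P2→R gives 4>2; P3→Y gives 6>3]
(A,S,Y): not NE [P1→B gives 5>4]
(A,S,Z): not NE [P2→R gives 8>3; P3→Y gives 6>2]
(A,S,W): not NE [P2→P gives 7>5; P3→Y gives 6>5]
(B,P,X): not NE [P3→Z gives 5>0]
(B,P,Y): not NE [P2→S gives 7>1; P3→Z gives 5>2]
(B,P,Z): not NE [P1→A gives 9>6; P2→R gives 6>3]
(B,P,W): not NE [P1→A gives 6>4; P2→Q gives 8>0; P3→Z gives 5>3]
(B,Q,X): not NE [P2→R gives 6>3]
(B,Q,Y): not NE [P1→A gives 9>6; P2→S gives 7>0; P3→X gives 8>7]
(B,Q,Z): not NE [P2→R gives 6>2; P3→X gives 8>1]
(B,Q,W): not NE [P3→X gives 8>7]
(B,R,X): not NE [P1→A gives 4>2; P3→Y gives 8>7]
(B,R,Y): not NE [P2→S gives 7>0]
(B,R,Z): not NE [P1→A gives 9>6; P3→Y gives 8>6]
(B,R,W): not NE [P1→A gives 6>1; P2→Q gives 8>4; P3→Y gives 8>6]
(B,S,X): not NE [P1→A gives 2>0; P2→R gives 6>2; P3→W gives 6>5]
(B,S,Y): not NE [P3→W gives 6>2]
(B,S,Z): not NE [P1→A gives 9>5; P2→R gives 6>2; P3→W gives 6>0]
(B,S,W): not NE [P1→A gives 8>7; P2→Q gives 8>0]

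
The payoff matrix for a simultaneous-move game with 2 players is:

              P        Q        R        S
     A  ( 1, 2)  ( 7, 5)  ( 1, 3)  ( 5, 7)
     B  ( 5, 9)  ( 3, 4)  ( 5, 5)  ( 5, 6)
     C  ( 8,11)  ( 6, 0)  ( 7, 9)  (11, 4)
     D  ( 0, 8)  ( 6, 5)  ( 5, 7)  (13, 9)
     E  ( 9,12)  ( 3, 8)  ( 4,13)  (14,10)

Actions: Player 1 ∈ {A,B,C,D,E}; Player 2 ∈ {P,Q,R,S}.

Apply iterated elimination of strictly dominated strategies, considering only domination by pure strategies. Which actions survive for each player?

P1 drop B (C beats it: P:8>5 Q:6>3 R:7>5 S:11>5)
P2 drop Q (S beats it: A:7>5 C:4>0 D:9>5 E:10>8)
P1 drop A (C beats it: P:8>1 R:7>1 S:11>5)
P1→{C,D,E} P2→{P,R,S}

Remaining: P1:{C,D,E} P2:{P,R,S}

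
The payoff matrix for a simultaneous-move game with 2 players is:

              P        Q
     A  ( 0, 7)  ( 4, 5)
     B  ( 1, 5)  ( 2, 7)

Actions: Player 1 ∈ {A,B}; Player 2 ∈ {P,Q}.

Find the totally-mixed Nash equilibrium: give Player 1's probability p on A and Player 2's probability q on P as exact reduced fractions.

P1 indiff ⇒ q·0+(1-q)·4 = q·1+(1-q)·2 ⇒ q(-1) = (1-q)(-2) ⇒ q = 2/3
P2 indiff ⇒ p·7+(1-p)·5 = p·5+(1-p)·7 ⇒ p(2) = (1-p)(2) ⇒ p = 1/2

(p,q) = (1/2, 2/3)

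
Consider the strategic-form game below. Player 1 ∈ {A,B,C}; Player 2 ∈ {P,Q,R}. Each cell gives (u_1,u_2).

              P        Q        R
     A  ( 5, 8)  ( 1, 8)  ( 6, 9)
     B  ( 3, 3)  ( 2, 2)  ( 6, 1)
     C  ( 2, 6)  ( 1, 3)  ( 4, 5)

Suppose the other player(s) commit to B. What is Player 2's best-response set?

P2 best: {P}

u_2(P vs B) = 3
u_2(Q vs B) = 2
u_2(R vs B) = 1
max payoff 3 at {P}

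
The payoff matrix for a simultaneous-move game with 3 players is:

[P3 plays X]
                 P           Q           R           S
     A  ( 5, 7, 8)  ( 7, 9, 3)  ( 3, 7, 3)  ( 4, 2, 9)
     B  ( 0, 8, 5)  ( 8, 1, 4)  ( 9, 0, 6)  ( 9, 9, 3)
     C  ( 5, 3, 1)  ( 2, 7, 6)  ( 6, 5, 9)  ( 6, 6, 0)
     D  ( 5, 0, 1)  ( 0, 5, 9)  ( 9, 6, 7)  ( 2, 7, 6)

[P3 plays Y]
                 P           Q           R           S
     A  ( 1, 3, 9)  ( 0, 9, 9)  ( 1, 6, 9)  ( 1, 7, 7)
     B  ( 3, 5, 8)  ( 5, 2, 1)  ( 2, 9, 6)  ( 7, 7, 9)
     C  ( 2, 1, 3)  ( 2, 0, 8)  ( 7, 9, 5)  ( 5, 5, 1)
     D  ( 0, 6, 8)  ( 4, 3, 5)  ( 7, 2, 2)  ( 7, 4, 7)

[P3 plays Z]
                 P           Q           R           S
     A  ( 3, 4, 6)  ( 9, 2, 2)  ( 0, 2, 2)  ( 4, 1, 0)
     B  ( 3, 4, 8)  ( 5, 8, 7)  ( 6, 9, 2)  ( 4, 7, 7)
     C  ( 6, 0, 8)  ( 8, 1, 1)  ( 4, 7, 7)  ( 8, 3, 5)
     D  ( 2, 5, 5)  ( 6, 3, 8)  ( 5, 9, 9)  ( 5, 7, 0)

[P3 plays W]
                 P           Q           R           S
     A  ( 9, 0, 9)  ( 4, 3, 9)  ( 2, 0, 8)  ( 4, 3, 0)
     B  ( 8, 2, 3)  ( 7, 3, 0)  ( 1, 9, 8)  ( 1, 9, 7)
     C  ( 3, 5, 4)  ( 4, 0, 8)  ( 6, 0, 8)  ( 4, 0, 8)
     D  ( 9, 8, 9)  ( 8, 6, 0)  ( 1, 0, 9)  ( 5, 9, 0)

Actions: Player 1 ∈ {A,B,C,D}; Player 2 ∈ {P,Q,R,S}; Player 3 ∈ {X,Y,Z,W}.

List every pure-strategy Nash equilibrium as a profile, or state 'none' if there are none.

(A,P,X): not NE [P2→Q gives 9>7; P3→W gives 9>8]
(A,P,Y): not NE [P1→B gives 3>1; P2→Q gives 9>3]
(A,P,Z): not NE [P1→C gives 6>3; P3→W gives 9>6]
(A,P,W): not NE [P2→S gives 3>0]
(A,Q,X): not NE [P1→B gives 8>7; P3→W gives 9>3]
(A,Q,Y): not NE [P1→B gives 5>0]
(A,Q,Z): not NE [P2→P gives 4>2; P3→W gives 9>2]
(A,Q,W): not NE [P1→D gives 8>4]
(A,R,X): not NE [P1→D gives 9>3; P2→Q gives 9>7; P3→Y gives 9>3]
(A,R,Y): not NE [P1→D gives 7>1; P2→Q gives 9>6]
(A,R,Z): not NE [P1→B gives 6>0; P2→P gives 4>2; P3→Y gives 9>2]
(A,R,W): not NE [P1→C gives 6>2; P2→S gives 3>0; P3→Y gives 9>8]
(A,S,X): not NE [P1→B gives 9>4; P2→Q gives 9>2]
(A,S,Y): not NE [P1→D gives 7>1; P2→Q gives 9>7; P3→X gives 9>7]
(A,S,Z): not NE [P1→C gives 8>4; P2→P gives 4>1; P3→X gives 9>0]
(A,S,W): not NE [P1→D gives 5>4; P3→X gives 9>0]
(B,P,X): not NE [P1→D gives 5>0; P2→S gives 9>8; P3→Z gives 8>5]
(B,P,Y): not NE [P2→R gives 9>5]
(B,P,Z): not NE [P1→C gives 6>3; P2→R gives 9>4]
(B,P,W): not NE [P1→D gives 9>8; P2→S gives 9>2; P3→Z gives 8>3]
(B,Q,X): not NE [P2→S gives 9>1; P3→Z gives 7>4]
(B,Q,Y): not NE [P2→R gives 9>2; P3→Z gives 7>1]
(B,Q,Z): not NE [P1→A gives 9>5; P2→R gives 9>8]
(B,Q,W): not NE [P1→D gives 8>7; P2→S gives 9>3; P3→Z gives 7>0]
(B,R,X): not NE [P2→S gives 9>0; P3→W gives 8>6]
(B,R,Y): not NE [P1→D gives 7>2; P3→W gives 8>6]
(B,R,Z): not NE [P3→W gives 8>2]
(B,R,W): not NE [P1→C gives 6>1]
(B,S,X): not NE [P3→Y gives 9>3]
(B,S,Y): not NE [P2→R gives 9>7]
(B,S,Z): not NE [P1→C gives 8>4; P2→R gives 9>7; P3→Y gives 9>7]
(B,S,W): not NE [P1→D gives 5>1; P3→Y gives 9>7]
(C,P,X): not NE [P2→Q gives 7>3; P3→Z gives 8>1]
(C,P,Y): not NE [P1→B gives 3>2; P2→R gives 9>1; P3→Z gives 8>3]
(C,P,Z): not NE [P2→R gives 7>0]
(C,P,W): not NE [P1→D gives 9>3; P3→Z gives 8>4]
(C,Q,X): not NE [P1→B gives 8>2; P3→W gives 8>6]
(C,Q,Y): not NE [P1→B gives 5>2; P2→R gives 9>0]
(C,Q,Z): not NE [P1→A gives 9>8; P2→R gives 7>1; P3→W gives 8>1]
(C,Q,W): not NE [P1→D gives 8>4; P2→P gives 5>0]
(C,R,X): not NE [P1→D gives 9>6; P2→Q gives 7>5]
(C,R,Y): not NE [P3→X gives 9>5]
(C,R,Z): not NE [P1→B gives 6>4; P3→X gives 9>7]
(C,R,W): not NE [P2→P gives 5>0; P3→X gives 9>8]
(C,S,X): not NE [P1→B gives 9>6; P2→Q gives 7>6; P3→W gives 8>0]
(C,S,Y): not NE [P1→D gives 7>5; P2→R gives 9>5; P3→W gives 8>1]
(C,S,Z): not NE [P2→R gives 7>3; P3→W gives 8>5]
(C,S,W): not NE [P1→D gives 5>4; P2→P gives 5>0]
(D,P,X): not NE [P2→S gives 7>0; P3→W gives 9>1]
(D,P,Y): not NE [P1→B gives 3>0; P3→W gives 9>8]
(D,P,Z): not NE [P1→C gives 6>2; P2→R gives 9>5; P3→W gives 9>5]
(D,P,W): not NE [P2→S gives 9>8]
(D,Q,X): not NE [P1→B gives 8>0; P2→S gives 7>5]
(D,Q,Y): not NE [P1→B gives 5>4; P2→P gives 6>3; P3→X gives 9>5]
(D,Q,Z): not NE [P1→A gives 9>6; P2→R gives 9>3; P3→X gives 9>8]
(D,Q,W): not NE [P2→S gives 9>6; P3→X gives 9>0]
(D,R,X): not NE [P2→S gives 7>6; P3→W gives 9>7]
(D,R,Y): not NE [P2→P gives 6>2; P3→W gives 9>2]
(D,R,Z): not NE [P1→B gives 6>5]
(D,R,W): not NE [P1→C gives 6>1; P2→S gives 9>0]
(D,S,X): not NE [P1→B gives 9>2; P3→Y gives 7>6]
(D,S,Y): not NE [P2→P gives 6>4]
(D,S,Z): not NE [P1→C gives 8>5; P2→R gives 9>7; P3→Y gives 7>0]
(D,S,W): not NE [P3→Y gives 7>0]

PSNE: ∅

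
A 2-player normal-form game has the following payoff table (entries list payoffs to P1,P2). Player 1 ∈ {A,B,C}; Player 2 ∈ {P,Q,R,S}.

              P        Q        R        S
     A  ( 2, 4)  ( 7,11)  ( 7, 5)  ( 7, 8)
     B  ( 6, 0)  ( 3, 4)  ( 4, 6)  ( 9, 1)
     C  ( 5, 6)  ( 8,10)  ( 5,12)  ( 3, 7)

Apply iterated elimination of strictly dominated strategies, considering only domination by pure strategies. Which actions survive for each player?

P2 drop P (Q beats it: A:11>4 B:4>0 C:10>6)
P2 drop S (Q beats it: A:11>8 B:4>1 C:10>7)
P1 drop B (A beats it: Q:7>3 R:7>4)
P1→{A,C} P2→{Q,R}

Remaining: P1:{A,C} P2:{Q,R}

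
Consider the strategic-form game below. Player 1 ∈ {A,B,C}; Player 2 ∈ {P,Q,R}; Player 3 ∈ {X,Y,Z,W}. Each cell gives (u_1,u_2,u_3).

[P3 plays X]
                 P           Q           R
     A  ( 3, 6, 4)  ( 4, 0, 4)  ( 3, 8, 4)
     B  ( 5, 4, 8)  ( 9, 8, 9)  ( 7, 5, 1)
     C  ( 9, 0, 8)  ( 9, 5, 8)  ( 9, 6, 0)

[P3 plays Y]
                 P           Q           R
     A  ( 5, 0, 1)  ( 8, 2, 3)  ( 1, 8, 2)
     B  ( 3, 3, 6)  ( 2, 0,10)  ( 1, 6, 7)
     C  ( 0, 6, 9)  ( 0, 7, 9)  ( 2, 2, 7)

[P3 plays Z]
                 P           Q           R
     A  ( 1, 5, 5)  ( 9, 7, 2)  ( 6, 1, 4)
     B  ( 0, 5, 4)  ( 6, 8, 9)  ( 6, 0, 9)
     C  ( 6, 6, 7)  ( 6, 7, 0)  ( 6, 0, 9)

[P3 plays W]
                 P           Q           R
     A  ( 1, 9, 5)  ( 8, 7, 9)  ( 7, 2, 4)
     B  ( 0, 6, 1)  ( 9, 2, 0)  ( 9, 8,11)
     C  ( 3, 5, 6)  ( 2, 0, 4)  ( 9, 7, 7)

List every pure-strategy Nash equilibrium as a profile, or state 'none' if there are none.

(A,P,X): not NE [P1→C gives 9>3; P2→R gives 8>6; P3→W gives 5>4]
(A,P,Y): not NE [P2→R gives 8>0; P3→W gives 5>1]
(A,P,Z): not NE [P1→C gives 6>1; P2→Q gives 7>5]
(A,P,W): not NE [P1→C gives 3>1]
(A,Q,X): not NE [P1→C gives 9>4; P2→R gives 8>0; P3→W gives 9>4]
(A,Q,Y): not NE [P2→R gives 8>2; P3→W gives 9>3]
(A,Q,Z): not NE [P3→W gives 9>2]
(A,Q,W): not NE [P1→B gives 9>8; P2→P gives 9>7]
(A,R,X): not NE [P1→C gives 9>3]
(A,R,Y): not NE [P1→C gives 2>1; P3→W gives 4>2]
(A,R,Z): not NE [P2→Q gives 7>1]
(A,R,W): not NE [P1→C gives 9>7; P2→P gives 9>2]
(B,P,X): not NE [P1→C gives 9>5; P2→Q gives 8>4]
(B,P,Y): not NE [P1→A gives 5>3; P2→R gives 6>3; P3→X gives 8>6]
(B,P,Z): not NE [P1→C gives 6>0; P2→Q gives 8>5; P3→X gives 8>4]
(B,P,W): not NE [P1→C gives 3>0; P2→R gives 8>6; P3→X gives 8>1]
(B,Q,X): not NE [P3→Y gives 10>9]
(B,Q,Y): not NE [P1→A gives 8>2; P2→R gives 6>0]
(B,Q,Z): not NE [P1→A gives 9>6; P3→Y gives 10>9]
(B,Q,W): not NE [P2→R gives 8>2; P3→Y gives 10>0]
(B,R,X): not NE [P1→C gives 9>7; P2→Q gives 8>5; P3→W gives 11>1]
(B,R,Y): not NE [P1→C gives 2>1; P3→W gives 11>7]
(B,R,Z): not NE [P2→Q gives 8>0; P3→W gives 11>9]
(B,R,W): NE
(C,P,X): not NE [P2→R gives 6>0; P3→Y gives 9>8]
(C,P,Y): not NE [P1→A gives 5>0; P2→Q gives 7>6]
(C,P,Z): not NE [P2→Q gives 7>6; P3→Y gives 9>7]
(C,P,W): not NE [P2→R gives 7>5; P3→Y gives 9>6]
(C,Q,X): not NE [P2→R gives 6>5; P3→Y gives 9>8]
(C,Q,Y): not NE [P1→A gives 8>0]
(C,Q,Z): not NE [P1→A gives 9>6; P3→Y gives 9>0]
(C,Q,W): not NE [P1→B gives 9>2; P2→R gives 7>0; P3→Y gives 9>4]
(C,R,X): not NE [P3→Z gives 9>0]
(C,R,Y): not NE [P2→Q gives 7>2; P3→Z gives 9>7]
(C,R,Z): not NE [P2→Q gives 7>0]
(C,R,W): not NE [P3→Z gives 9>7]

Nash profiles: (B,R,W)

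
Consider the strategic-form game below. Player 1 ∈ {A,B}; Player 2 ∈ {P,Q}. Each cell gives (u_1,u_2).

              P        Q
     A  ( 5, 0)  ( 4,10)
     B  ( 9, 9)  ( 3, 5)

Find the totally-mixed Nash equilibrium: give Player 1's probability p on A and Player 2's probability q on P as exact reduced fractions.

P1 indiff ⇒ q·5+(1-q)·4 = q·9+(1-q)·3 ⇒ q(-4) = (1-q)(-1) ⇒ q = 1/5
P2 indiff ⇒ p·0+(1-p)·9 = p·10+(1-p)·5 ⇒ p(-10) = (1-p)(-4) ⇒ p = 2/7

(p,q) = (2/7, 1/5)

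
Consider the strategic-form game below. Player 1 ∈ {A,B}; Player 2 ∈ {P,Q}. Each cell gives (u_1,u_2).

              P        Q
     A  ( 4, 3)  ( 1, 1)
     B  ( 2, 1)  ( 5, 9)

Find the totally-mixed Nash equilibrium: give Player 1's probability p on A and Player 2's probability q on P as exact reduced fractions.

P1 indiff ⇒ q·4+(1-q)·1 = q·2+(1-q)·5 ⇒ q(2) = (1-q)(4) ⇒ q = 2/3
P2 indiff ⇒ p·3+(1-p)·1 = p·1+(1-p)·9 ⇒ p(2) = (1-p)(8) ⇒ p = 4/5

p=4/5, q=2/3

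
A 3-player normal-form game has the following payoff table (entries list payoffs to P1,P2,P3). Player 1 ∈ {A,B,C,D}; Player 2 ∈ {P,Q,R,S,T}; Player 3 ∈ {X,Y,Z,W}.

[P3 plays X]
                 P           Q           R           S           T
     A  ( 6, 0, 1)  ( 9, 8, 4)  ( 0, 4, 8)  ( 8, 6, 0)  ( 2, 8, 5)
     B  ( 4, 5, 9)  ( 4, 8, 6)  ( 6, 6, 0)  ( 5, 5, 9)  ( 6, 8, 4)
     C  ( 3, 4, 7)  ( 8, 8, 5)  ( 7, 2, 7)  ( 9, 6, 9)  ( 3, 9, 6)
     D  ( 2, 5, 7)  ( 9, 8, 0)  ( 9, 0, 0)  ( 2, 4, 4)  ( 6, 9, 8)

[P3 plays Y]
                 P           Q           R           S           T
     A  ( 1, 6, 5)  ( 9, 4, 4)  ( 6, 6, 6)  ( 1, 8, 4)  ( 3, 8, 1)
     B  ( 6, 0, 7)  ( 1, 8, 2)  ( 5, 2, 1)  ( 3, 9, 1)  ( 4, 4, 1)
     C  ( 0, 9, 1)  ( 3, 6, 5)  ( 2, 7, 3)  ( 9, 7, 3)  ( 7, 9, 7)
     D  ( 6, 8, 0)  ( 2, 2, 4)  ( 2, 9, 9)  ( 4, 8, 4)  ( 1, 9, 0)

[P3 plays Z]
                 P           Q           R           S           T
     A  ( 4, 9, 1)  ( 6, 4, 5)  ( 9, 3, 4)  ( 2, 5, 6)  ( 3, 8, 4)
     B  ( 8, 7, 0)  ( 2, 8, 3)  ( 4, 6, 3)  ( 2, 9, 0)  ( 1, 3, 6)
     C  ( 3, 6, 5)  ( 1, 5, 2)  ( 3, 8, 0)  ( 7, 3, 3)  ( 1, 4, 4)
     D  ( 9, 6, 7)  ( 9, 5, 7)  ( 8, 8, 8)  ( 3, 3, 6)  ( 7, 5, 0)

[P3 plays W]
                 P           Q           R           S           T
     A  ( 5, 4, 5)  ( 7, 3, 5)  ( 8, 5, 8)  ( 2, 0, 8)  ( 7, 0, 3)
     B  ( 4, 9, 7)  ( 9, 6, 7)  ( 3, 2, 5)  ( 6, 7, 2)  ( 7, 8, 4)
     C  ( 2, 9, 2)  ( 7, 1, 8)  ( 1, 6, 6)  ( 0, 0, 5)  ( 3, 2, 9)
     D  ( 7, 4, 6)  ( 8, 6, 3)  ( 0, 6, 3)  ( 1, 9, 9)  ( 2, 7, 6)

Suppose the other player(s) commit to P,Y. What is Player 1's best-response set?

P1 best: {B,D}

u_1(A vs P,Y) = 1
u_1(B vs P,Y) = 6
u_1(C vs P,Y) = 0
u_1(D vs P,Y) = 6
max payoff 6 at {B,D}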